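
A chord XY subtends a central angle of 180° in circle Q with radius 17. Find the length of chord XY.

Drop a perpendicular from the center to the chord, bisecting both the chord and the central angle.
Each half-chord = r sin(θ/2) = 17 sin(90°).
The full chord = 2 × 17 × sin(90°) = 34.

34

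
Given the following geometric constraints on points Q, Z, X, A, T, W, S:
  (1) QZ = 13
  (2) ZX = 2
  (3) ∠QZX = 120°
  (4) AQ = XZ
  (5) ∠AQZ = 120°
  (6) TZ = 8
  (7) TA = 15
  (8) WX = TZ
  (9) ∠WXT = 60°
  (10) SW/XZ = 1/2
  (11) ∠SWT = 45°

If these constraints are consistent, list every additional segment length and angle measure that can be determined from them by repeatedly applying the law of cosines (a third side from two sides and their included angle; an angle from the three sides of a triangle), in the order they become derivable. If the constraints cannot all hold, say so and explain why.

The constraints are consistent. Derivable facts, in order:
After 1 step:
- QX = √199
- ZA = √199
After 2 steps:
- ∠ATZ = 67.98°
- ∠AZQ = 7.05°
- ∠AZT = 80.31°
- ∠QAZ = 52.95°
- ∠QXZ = 52.95°
- ∠TAZ = 31.72°
- ∠XQZ = 7.05°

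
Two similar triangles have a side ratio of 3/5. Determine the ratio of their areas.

The ratio of areas of similar triangles equals the square of the side ratio.
Side ratio = 3:5
Area ratio = (3/5)^2 = 9/25 = 9:25

9:25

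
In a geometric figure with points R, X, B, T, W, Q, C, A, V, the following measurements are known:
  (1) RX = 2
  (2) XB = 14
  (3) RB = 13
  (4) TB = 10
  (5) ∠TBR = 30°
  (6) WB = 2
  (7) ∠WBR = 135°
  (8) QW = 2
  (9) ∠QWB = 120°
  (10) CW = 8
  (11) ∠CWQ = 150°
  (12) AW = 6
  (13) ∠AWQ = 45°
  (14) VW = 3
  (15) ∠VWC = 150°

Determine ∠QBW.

Step 1: By the law of cosines on triangle BWQ: BQ² = 2² + 2² − 2·2·2·cos(120°) = 12, so BQ = 2·√3.
Step 2: By the inverse law of cosines on triangle QBW: cos(∠QBW) = ((2·√3)² + 2² − 2²) / (2·2·√3·2) = 12/13.86 = 0.866, so ∠QBW = 30°.

Therefore, the measure of angle ∠QBW = 30°.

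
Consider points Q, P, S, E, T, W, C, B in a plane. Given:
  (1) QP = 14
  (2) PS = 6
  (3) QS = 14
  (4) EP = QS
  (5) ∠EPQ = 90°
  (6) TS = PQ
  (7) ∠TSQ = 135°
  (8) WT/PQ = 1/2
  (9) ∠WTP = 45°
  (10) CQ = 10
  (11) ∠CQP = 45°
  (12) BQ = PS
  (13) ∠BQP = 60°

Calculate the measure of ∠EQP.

From the given relations: EP = QS = 14.
Step 1: By the law of cosines on triangle QPE: QE² = 14² + 14² − 2·14·14·cos(90°) = 392, so QE = 14·√2.
Step 2: By the inverse law of cosines on triangle EQP: cos(∠EQP) = ((14·√2)² + 14² − 14²) / (2·14·√2·14) = 392/554.37 = 0.7071, so ∠EQP = 45°.

Therefore, the measure of angle ∠EQP = 45°.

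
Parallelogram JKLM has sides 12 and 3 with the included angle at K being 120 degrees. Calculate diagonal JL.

Using the law of cosines:
d^2 = 12^2 + 3^2 - 2(12)(3)cos(120 degrees)
d^2 = 144 + 9 - 72*-1/2
d^2 = 189
d = 3*sqrt(21)

3*sqrt(21)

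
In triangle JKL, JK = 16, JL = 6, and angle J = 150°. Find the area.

When two sides and the included angle are known, the area formula is (1/2)ab sin(C).
The height from one side to the opposite vertex is 6 sin(150°) = 3.
Area = (1/2) * 16 * 3 = 24.

24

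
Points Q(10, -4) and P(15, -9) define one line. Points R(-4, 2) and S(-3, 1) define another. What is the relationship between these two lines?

Slope of line 1: m1 = (-9 - -4)/(15 - 10) = -5/5 = -1
Slope of line 2: m2 = (1 - 2)/(-3 - -4) = -1/1 = -1
Two lines are parallel if and only if they have equal slopes (or both are vertical).
Here m1 = m2 = -1, confirming the lines are parallel.

Parallel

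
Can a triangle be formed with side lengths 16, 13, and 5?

Yes.
The triangle inequality requires that the sum of any two sides exceeds the third.
Here 5 + 13 = 18 > 16, so the condition is met.

Yes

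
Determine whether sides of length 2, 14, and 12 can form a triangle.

No.
The triangle inequality is violated: 2 + 12 = 14 ≤ 14.
These lengths cannot form a triangle.

No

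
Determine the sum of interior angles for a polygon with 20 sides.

The sum of interior angles of an n-sided polygon is (n - 2) * 180.
For n = 20: (20 - 2) * 180 = 18 * 180 = 3240 degrees.

3240 degrees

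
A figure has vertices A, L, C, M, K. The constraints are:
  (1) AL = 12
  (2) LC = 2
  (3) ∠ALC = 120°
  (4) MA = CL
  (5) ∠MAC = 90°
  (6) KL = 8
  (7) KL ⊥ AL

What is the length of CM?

From the given relations: MA = CL = 2.
Step 1: By the law of cosines on triangle CLA: CA² = 2² + 12² − 2·2·12·cos(120°) = 172, so CA = 2·√43.
Step 2: By the law of cosines on triangle CAM: CM² = (2·√43)² + 2² − 2·2·√43·2·cos(90°) = 176, so CM = 4·√11.

Therefore, the length of CM = 4·√11.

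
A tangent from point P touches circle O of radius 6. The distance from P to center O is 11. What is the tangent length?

tangent = √(d² - r²) = √(11² - 6²) = √(121 - 36) = √85 = sqrt(85)

sqrt(85)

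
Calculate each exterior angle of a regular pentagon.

Each exterior angle of a regular n-gon is 360 / n.
For n = 5: 360 / 5 = 72 degrees.

72 degrees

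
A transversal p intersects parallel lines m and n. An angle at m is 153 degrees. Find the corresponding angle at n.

When a transversal crosses parallel lines, angles in the same position at each intersection are called corresponding angles.
These are always equal, so the answer is 153 degrees.

153 degrees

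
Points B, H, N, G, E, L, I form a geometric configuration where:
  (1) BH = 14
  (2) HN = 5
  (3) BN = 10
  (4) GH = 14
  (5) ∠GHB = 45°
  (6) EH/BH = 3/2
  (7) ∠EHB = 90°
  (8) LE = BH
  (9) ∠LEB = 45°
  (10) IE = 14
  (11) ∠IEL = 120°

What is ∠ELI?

From the given relations: LE = BH = 14.
Step 1: By the law of cosines on triangle LEI: LI² = 14² + 14² − 2·14·14·cos(120°) = 588, so LI = 14·√3.
Step 2: By the inverse law of cosines on triangle ELI: cos(∠ELI) = (14² + (14·√3)² − 14²) / (2·14·14·√3) = 588/678.96 = 0.866, so ∠ELI = 30°.

Therefore, the measure of angle ∠ELI = 30°.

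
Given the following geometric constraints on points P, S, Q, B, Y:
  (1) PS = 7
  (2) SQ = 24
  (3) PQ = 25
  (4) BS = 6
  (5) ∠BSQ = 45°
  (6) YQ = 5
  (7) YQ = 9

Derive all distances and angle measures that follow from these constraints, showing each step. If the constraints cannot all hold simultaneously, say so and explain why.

These constraints are not satisfiable: (6) YQ = 5 and (7) YQ = 9 assign two different lengths to the same segment. No planar figure meets all of them, so nothing further can be derived.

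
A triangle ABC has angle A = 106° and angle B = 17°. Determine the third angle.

By the triangle angle sum property, the three interior angles of any triangle add up to 180°.
We know angle A = 106° and angle B = 17°, so their sum is 123°.
Therefore angle C = 180° - 123° = 57°.

57 degrees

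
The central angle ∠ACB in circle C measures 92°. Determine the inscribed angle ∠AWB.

By the inscribed angle theorem, the inscribed angle is half the central angle.
Inscribed angle = 92° / 2 = 46°

46°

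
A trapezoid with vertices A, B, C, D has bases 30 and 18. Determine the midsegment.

midsegment = (30 + 18) / 2 = 48 / 2 = 24

24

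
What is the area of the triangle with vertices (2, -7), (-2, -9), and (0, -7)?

Shoelace: Area = (1/2)|2(-9--7) + -2(-7--7) + 0(-7--9)| = (1/2)(4) = 2

2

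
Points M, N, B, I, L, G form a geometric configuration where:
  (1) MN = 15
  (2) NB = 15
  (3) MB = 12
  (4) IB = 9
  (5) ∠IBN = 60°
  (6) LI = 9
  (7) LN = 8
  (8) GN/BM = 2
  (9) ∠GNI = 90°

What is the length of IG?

From the given relations: GN = 2·BM = 2·12 = 24.
Step 1: By the law of cosines on triangle NBI: NI² = 15² + 9² − 2·15·9·cos(60°) = 171, so NI = 3·√19.
Step 2: By the law of cosines on triangle ING: IG² = (3·√19)² + 24² − 2·3·√19·24·cos(90°) = 747, so IG = 3·√83.

Therefore, the length of IG = 3·√83.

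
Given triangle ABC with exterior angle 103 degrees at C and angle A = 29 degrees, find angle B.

By the exterior angle theorem: exterior angle = sum of remote interior angles.
103 = 29 + angle B
angle B = 103 - 29 = 74 degrees

74 degrees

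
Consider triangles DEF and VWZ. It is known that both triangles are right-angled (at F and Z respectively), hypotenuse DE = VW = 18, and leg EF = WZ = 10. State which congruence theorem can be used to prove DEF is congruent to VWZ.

Consider the given information: both triangles are right-angled (at F and Z respectively), hypotenuse DE = VW = 18, and leg EF = WZ = 10
This is not SAS or ASA: SAS requires two sides and the included angle between them. ASA requires two angles and the side between them.
The correct criterion is HL. The hypotenuse and one leg of two right triangles are equal (Hypotenuse-Leg).

HL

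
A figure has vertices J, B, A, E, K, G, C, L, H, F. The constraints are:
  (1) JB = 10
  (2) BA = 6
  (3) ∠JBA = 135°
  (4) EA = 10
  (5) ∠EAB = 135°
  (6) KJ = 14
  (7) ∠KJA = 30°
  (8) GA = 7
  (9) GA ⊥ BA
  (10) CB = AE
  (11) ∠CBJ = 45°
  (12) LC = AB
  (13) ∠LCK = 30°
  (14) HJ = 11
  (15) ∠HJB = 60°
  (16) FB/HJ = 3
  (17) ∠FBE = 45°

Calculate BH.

Step 1: By the law of cosines on triangle BJH: BH² = 10² + 11² − 2·10·11·cos(60°) = 111, so BH = √111.

Therefore, the length of BH = √111.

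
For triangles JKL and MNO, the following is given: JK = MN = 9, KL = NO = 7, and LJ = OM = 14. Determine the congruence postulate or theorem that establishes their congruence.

The given information matches SSS: All three pairs of corresponding sides are equal (Side-Side-Side).

SSS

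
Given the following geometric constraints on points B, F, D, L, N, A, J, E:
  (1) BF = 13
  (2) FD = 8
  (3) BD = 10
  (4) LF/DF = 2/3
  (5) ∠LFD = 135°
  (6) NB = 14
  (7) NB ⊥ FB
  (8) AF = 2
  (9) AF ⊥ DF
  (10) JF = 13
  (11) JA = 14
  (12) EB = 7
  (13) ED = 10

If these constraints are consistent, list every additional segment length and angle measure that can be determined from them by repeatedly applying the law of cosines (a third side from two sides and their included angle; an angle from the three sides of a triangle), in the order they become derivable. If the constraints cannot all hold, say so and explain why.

The constraints are consistent. Derivable facts, in order:
After 1 step:
- DA = 2·√17
- DL ≈ 12.36
- FN ≈ 19.1
- ∠AFJ = 116.25°
- ∠AJF = 7.36°
- ∠BDE = 40.97°
- ∠BDF = 91.79°
- ∠BED = 69.51°
- ∠BFD = 50.25°
- ∠DBE = 69.51°
- ∠DBF = 37.96°
- ∠FAJ = 56.39°
After 2 steps:
- ∠ADF = 14.04°
- ∠BFN = 47.12°
- ∠BNF = 42.88°
- ∠DAF = 75.96°
- ∠DLF = 27.24°
- ∠FDL = 17.76°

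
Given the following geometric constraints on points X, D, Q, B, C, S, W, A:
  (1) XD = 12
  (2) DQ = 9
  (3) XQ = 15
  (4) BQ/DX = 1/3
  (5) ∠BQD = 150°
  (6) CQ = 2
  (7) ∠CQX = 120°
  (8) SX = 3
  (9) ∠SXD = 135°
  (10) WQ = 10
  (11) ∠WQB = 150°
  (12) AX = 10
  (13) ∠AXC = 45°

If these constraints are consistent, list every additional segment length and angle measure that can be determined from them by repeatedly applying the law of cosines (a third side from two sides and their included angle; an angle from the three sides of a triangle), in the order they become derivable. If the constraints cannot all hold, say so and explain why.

The constraints are consistent. Derivable facts, in order:
After 1 step:
- BW ≈ 13.61
- DB ≈ 12.62
- DS ≈ 14.28
- XC ≈ 16.09
- ∠DQX = 53.13°
- ∠DXQ = 36.87°
- ∠QDX = 90°
After 2 steps:
- CA ≈ 11.46
- ∠BDQ = 9.12°
- ∠BWQ = 8.45°
- ∠CXQ = 6.18°
- ∠DBQ = 20.88°
- ∠DSX = 36.46°
- ∠QBW = 21.55°
- ∠QCX = 53.82°
- ∠SDX = 8.54°
After 3 steps:
- ∠ACX = 38.09°
- ∠CAX = 96.91°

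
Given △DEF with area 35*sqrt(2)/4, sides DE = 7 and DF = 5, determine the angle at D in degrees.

Area = (1/2) * a * b * sin(C)
sin(C) = 2 * Area / (a * b)
sin(C) = 2 * 35*sqrt(2)/4 / (7 * 5)
sin(C) = sqrt(2)/2
C = arcsin(sqrt(2)/2) = 45°
Since sin(180° - C) = sin(C), the obtuse angle 135° gives the same area, so C = 45° or C = 135°.

45° or 135°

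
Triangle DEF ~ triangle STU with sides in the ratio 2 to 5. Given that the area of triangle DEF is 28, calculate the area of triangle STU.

Area ratio = (2/5)^2 = 4/25. Area of STU = 28 * 25/4 = 175.

175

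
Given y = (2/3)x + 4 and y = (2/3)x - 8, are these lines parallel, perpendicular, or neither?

Slope of line 1: m1 = 2/3
Slope of line 2: m2 = 2/3
Since m1 = m2 = 2/3, the lines are parallel.

Parallel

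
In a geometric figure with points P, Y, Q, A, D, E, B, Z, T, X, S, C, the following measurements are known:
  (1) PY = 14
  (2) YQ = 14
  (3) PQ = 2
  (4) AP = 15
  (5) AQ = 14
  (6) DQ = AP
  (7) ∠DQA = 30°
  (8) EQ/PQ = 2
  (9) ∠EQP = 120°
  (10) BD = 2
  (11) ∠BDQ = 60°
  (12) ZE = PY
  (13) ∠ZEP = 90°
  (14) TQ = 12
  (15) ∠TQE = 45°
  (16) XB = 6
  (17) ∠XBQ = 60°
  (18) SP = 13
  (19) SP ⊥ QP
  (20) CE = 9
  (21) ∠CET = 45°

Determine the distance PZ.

From the given relations: EQ = 2·PQ = 2·2 = 4; ZE = PY = 14.
Step 1: By the law of cosines on triangle EQP: EP² = 4² + 2² − 2·4·2·cos(120°) = 28, so EP = 2·√7.
Step 2: By the law of cosines on triangle PEZ: PZ² = (2·√7)² + 14² − 2·2·√7·14·cos(90°) = 224, so PZ = 4·√14.

Therefore, the length of PZ = 4·√14.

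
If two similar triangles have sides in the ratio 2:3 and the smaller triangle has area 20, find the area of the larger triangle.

For similar figures, the area ratio equals the square of the side ratio.
Side ratio (the smaller triangle to the larger triangle) = 2:3, so area ratio = 2^2:3^2 = 4:9.
If the area of the smaller triangle is 20, then the area of the larger triangle = 20 * (9/4) = 45.

45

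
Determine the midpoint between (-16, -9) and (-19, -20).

The midpoint is the point halfway along the segment.
Move half the horizontal distance: -16 + (-19 - -16)/2 = -16 + -3/2 = -35/2
Move half the vertical distance: -9 + (-20 - -9)/2 = -9 + -11/2 = -29/2
Midpoint = (-35/2, -29/2)

(-35/2, -29/2)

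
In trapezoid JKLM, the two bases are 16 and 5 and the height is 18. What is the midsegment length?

midsegment = (16 + 5) / 2 = 21 / 2 = 21/2

21/2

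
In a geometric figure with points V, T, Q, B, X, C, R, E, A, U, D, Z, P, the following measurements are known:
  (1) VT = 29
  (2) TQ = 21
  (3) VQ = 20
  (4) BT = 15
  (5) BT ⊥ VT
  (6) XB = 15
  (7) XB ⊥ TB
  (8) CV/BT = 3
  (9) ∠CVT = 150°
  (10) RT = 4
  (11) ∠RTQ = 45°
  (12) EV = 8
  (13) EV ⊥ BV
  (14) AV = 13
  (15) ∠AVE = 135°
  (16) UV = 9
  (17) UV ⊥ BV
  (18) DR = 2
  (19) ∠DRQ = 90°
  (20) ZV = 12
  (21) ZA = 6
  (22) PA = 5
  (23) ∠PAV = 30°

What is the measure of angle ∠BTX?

Step 1: By the law of cosines on triangle TBX: TX² = 15² + 15² − 2·15·15·cos(90°) = 450, so TX = 15·√2.
Step 2: By the inverse law of cosines on triangle BTX: cos(∠BTX) = (15² + (15·√2)² − 15²) / (2·15·15·√2) = 450/636.4 = 0.7071, so ∠BTX = 45°.

Therefore, the measure of angle ∠BTX = 45°.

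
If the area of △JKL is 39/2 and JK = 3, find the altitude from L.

height = 2 * 39/2 / 3 = 13

13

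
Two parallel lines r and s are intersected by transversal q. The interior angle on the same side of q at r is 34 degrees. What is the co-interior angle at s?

Co-interior (same-side interior) angles are between the parallel lines on the same side of the transversal.
Unlike corresponding or alternate interior angles, they are supplementary rather than equal.
So the angle = 180 - 34 = 146 degrees.

146 degrees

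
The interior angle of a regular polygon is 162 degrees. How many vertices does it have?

Exterior angle = 180 - 162 = 18. n = 360 / 18 = 20.

20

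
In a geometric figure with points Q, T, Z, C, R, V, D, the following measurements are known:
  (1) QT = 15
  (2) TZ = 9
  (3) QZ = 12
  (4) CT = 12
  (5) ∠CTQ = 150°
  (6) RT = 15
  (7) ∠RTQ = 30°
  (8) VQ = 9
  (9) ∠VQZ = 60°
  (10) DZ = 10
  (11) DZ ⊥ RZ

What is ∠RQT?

Step 1: By the law of cosines on triangle QTR: QR² = 15² + 15² − 2·15·15·cos(30°) = 60.29, so QR ≈ 7.76.
Step 2: By the inverse law of cosines on triangle RQT: cos(∠RQT) = (7.76² + 15² − 15²) / (2·7.76·15) = 60.29/232.94 = 0.2588, so ∠RQT = 75°.

Therefore, the measure of angle ∠RQT = 75°.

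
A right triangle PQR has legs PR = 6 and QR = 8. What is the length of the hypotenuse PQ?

PQ = sqrt(6^2 + 8^2) = sqrt(100) = 10

10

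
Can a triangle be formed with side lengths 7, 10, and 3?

The longest side is 10. The other two sides sum to 3 + 7 = 10.
Since 10 ≤ 10, the two shorter sides cannot reach around to close the triangle.

No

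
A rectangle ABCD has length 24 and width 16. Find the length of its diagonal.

Using the Pythagorean theorem:
d² = 24² + 16² = 576 + 256 = 832
d = sqrt(832) = 8*sqrt(13)

8*sqrt(13)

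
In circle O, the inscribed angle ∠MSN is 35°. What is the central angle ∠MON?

The inscribed angle theorem states that a central angle is always twice any inscribed angle that subtends the same arc.
Since the inscribed angle is 35°, the central angle = 2 × 35° = 70°.

70°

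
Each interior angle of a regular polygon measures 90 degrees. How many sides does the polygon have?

Exterior angle = 180 - 90 = 90. n = 360 / 90 = 4.

4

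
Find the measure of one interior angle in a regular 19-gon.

Each interior angle of a regular n-gon is (n - 2) * 180 / n.
For n = 19: (19 - 2) * 180 / 19 = 3060/19 = 3060/19 degrees.

3060/19 degrees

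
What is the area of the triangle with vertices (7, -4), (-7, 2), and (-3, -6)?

Shoelace: Area = (1/2)|7(2--6) + -7(-6--4) + -3(-4-2)| = (1/2)(88) = 44

44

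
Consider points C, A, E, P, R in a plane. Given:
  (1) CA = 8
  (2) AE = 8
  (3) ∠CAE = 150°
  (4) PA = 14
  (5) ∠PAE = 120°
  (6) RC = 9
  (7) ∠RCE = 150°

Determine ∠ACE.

Step 1: By the law of cosines on triangle CAE: CE² = 8² + 8² − 2·8·8·cos(150°) = 238.85, so CE ≈ 15.45.
Step 2: By the inverse law of cosines on triangle ACE: cos(∠ACE) = (8² + 15.45² − 8²) / (2·8·15.45) = 238.85/247.28 = 0.9659, so ∠ACE = 15°.

Therefore, the measure of angle ∠ACE = 15°.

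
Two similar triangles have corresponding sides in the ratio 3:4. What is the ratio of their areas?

Area ratio = (side ratio)^2 = (3/4)^2 = 9:16.

9:16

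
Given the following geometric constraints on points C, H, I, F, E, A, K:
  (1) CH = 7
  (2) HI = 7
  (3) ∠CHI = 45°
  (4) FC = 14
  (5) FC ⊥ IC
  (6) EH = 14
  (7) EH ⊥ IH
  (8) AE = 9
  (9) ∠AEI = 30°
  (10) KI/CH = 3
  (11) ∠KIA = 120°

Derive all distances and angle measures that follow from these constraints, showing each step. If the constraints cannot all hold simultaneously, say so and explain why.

The constraints are consistent.

From the given relations:
  KI = 3·CH = 3·7 = 21

Step 1: From CH = 7, HI = 7, and ∠CHI = 45°, by the law of cosines:
  CI² = CH² + HI² - 2·CH·HI·cos(45°) = 49 + 49 - 69.3 = 28.7
  CI ≈ 5.36

Step 2: From IH = 7, HE = 14, and ∠IHE = 90°, by the law of cosines:
  IE² = IH² + HE² - 2·IH·HE·cos(90°) = 49 + 196 - 0 = 245
  IE = 7·√5

Step 3: From IC = 5.36, CF = 14, and ∠ICF = 90°, by the law of cosines:
  IF² = IC² + CF² - 2·IC·CF·cos(90°) = 28.7 + 196 - 0 = 224.7
  IF ≈ 14.99

Step 4: From IE = 7·√5, EA = 9, and ∠IEA = 30°, by the law of cosines:
  IA² = IE² + EA² - 2·IE·EA·cos(30°) = 245 + 81 - 244 = 82
  IA ≈ 9.06

Step 5: From CH = 7, CI = 5.36, HI = 7, by the inverse law of cosines:
  cos(∠HCI) = (CH² + CI² - HI²) / (2·CH·CI)
  ∠HCI = 67.5°

Step 6: From IC = 5.36, IH = 7, CH = 7, by the inverse law of cosines:
  cos(∠CIH) = (IC² + IH² - CH²) / (2·IC·IH)
  ∠CIH = 67.5°

Step 7: From IE = 7·√5, IH = 7, EH = 14, by the inverse law of cosines:
  cos(∠EIH) = (IE² + IH² - EH²) / (2·IE·IH)
  ∠EIH = 63.43°

Step 8: From EH = 14, EI = 7·√5, HI = 7, by the inverse law of cosines:
  cos(∠HEI) = (EH² + EI² - HI²) / (2·EH·EI)
  ∠HEI = 26.57°

Step 9: From AI = 9.06, IK = 21, and ∠AIK = 120°, by the law of cosines:
  AK² = AI² + IK² - 2·AI·IK·cos(120°) = 82 + 441 + 190.2 = 713.2
  AK ≈ 26.71

Step 10: From IA = 9.06, IE = 7·√5, AE = 9, by the inverse law of cosines:
  cos(∠AIE) = (IA² + IE² - AE²) / (2·IA·IE)
  ∠AIE = 29.8°

Step 11: From IC = 5.36, IF = 14.99, CF = 14, by the inverse law of cosines:
  cos(∠CIF) = (IC² + IF² - CF²) / (2·IC·IF)
  ∠CIF = 69.06°

Step 12: From FC = 14, FI = 14.99, CI = 5.36, by the inverse law of cosines:
  cos(∠CFI) = (FC² + FI² - CI²) / (2·FC·FI)
  ∠CFI = 20.94°

Step 13: From AE = 9, AI = 9.06, EI = 7·√5, by the inverse law of cosines:
  cos(∠EAI) = (AE² + AI² - EI²) / (2·AE·AI)
  ∠EAI = 120.2°

Step 14: From AI = 9.06, AK = 26.71, IK = 21, by the inverse law of cosines:
  cos(∠IAK) = (AI² + AK² - IK²) / (2·AI·AK)
  ∠IAK = 42.92°

Step 15: From KA = 26.71, KI = 21, AI = 9.06, by the inverse law of cosines:
  cos(∠AKI) = (KA² + KI² - AI²) / (2·KA·KI)
  ∠AKI = 17.08°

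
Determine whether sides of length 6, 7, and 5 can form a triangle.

Yes.
The triangle inequality requires that the sum of any two sides exceeds the third.
Here 5 + 6 = 11 > 7, so the condition is met.

Yes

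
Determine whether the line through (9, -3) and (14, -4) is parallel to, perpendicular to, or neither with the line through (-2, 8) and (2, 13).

Slope of line 1: m1 = (-4 - -3)/(14 - 9) = -1/5 = -1/5
Slope of line 2: m2 = (13 - 8)/(2 - -2) = 5/4 = 5/4
m1 != m2 (-1/5 != 5/4), so not parallel.
m1 * m2 = (-1/5) * (5/4) = -1/4 != -1, so not perpendicular.
The lines are neither parallel nor perpendicular.

Neither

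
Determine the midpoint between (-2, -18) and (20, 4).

M = ((x₁ + x₂)/2, (y₁ + y₂)/2)
= ((-2 + 20)/2, (-18 + 4)/2)
= (18/2, -14/2) = (9, -7)

(9, -7)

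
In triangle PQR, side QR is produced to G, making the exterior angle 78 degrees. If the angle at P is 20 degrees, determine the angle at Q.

angle Q = 78 - 20 = 58 degrees (exterior angle theorem).

58 degrees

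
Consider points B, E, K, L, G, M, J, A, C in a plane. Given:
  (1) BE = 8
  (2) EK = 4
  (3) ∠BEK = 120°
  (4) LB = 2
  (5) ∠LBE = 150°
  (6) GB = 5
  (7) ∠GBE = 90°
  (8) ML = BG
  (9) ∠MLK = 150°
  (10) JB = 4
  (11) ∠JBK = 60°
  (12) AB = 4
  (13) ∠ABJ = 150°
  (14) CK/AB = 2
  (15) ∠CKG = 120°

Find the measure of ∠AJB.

Step 1: By the law of cosines on triangle JBA: JA² = 4² + 4² − 2·4·4·cos(150°) = 59.71, so JA ≈ 7.73.
Step 2: By the inverse law of cosines on triangle AJB: cos(∠AJB) = (7.73² + 4² − 4²) / (2·7.73·4) = 59.71/61.82 = 0.9659, so ∠AJB = 15°.

Therefore, the measure of angle ∠AJB = 15°.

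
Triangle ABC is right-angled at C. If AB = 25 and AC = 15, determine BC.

Rearranging the Pythagorean theorem to solve for the unknown leg:
leg^2 = hypotenuse^2 - known_leg^2 = 625 - 225 = 400
leg = sqrt(400) = 20.

20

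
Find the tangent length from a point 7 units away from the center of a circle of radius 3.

Let T be the point of tangency. Then OT ⊥ PT (radius ⊥ tangent).
In right triangle OTP: OP² = OT² + PT²
7² = 3² + PT²
PT² = 40, PT = 2*sqrt(10)

2*sqrt(10)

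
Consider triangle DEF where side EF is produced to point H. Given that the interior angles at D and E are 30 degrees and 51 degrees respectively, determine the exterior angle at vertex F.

By the exterior angle theorem, an exterior angle of a triangle equals the sum of the two remote interior angles.
Exterior angle = angle D + angle E
Exterior angle = 30 + 51 = 81 degrees

81 degrees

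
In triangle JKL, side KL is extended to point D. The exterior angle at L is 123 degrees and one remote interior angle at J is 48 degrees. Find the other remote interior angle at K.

By the exterior angle theorem: exterior angle = sum of remote interior angles.
123 = 48 + angle K
angle K = 123 - 48 = 75 degrees

75 degrees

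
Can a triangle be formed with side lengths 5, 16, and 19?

Yes.
The triangle inequality requires that the sum of any two sides exceeds the third.
Here 5 + 16 = 21 > 19, so the condition is met.

Yes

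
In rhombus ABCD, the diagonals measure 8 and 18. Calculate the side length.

Half-diagonals are 4 and 9. side = sqrt(4^2 + 9^2) = sqrt(97)

sqrt(97)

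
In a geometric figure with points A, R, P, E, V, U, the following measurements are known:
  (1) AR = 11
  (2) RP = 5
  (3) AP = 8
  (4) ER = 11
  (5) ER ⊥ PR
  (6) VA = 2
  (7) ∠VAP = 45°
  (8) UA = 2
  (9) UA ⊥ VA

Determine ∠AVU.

Step 1: By the law of cosines on triangle VAU: VU² = 2² + 2² − 2·2·2·cos(90°) = 8, so VU = 2·√2.
Step 2: By the inverse law of cosines on triangle AVU: cos(∠AVU) = (2² + (2·√2)² − 2²) / (2·2·2·√2) = 8/11.31 = 0.7071, so ∠AVU = 45°.

Therefore, the measure of angle ∠AVU = 45°.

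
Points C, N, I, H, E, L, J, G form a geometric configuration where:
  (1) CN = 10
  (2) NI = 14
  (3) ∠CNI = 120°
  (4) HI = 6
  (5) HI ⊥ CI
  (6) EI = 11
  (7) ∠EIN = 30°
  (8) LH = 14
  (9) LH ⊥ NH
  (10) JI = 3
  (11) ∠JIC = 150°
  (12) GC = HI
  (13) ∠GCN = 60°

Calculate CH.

Step 1: By the law of cosines on triangle CNI: CI² = 10² + 14² − 2·10·14·cos(120°) = 436, so CI = 2·√109.
Step 2: By the law of cosines on triangle CIH: CH² = (2·√109)² + 6² − 2·2·√109·6·cos(90°) = 472, so CH = 2·√118.

Therefore, the length of CH = 2·√118.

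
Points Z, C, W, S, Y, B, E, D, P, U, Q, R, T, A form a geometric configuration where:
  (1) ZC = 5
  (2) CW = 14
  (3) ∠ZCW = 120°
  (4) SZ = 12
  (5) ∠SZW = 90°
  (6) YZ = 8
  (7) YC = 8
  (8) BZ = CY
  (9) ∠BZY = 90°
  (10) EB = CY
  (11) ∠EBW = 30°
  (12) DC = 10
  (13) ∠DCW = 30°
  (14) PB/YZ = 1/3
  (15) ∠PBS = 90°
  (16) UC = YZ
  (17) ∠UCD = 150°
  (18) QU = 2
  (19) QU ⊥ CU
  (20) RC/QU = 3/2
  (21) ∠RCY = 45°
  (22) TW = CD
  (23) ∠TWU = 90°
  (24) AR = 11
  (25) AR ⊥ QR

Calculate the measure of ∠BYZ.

From the given relations: BZ = CY = 8.
Step 1: By the law of cosines on triangle YZB: YB² = 8² + 8² − 2·8·8·cos(90°) = 128, so YB = 8·√2.
Step 2: By the inverse law of cosines on triangle BYZ: cos(∠BYZ) = ((8·√2)² + 8² − 8²) / (2·8·√2·8) = 128/181.02 = 0.7071, so ∠BYZ = 45°.

Therefore, the measure of angle ∠BYZ = 45°.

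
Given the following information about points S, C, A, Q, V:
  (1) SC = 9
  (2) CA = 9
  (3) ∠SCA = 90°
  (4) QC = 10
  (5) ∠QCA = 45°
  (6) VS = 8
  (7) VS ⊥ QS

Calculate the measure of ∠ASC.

Step 1: By the law of cosines on triangle SCA: SA² = 9² + 9² − 2·9·9·cos(90°) = 162, so SA = 9·√2.
Step 2: By the inverse law of cosines on triangle ASC: cos(∠ASC) = ((9·√2)² + 9² − 9²) / (2·9·√2·9) = 162/229.1 = 0.7071, so ∠ASC = 45°.

Therefore, the measure of angle ∠ASC = 45°.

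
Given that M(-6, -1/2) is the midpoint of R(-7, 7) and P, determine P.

Using the midpoint formula: M = ((x1 + x2)/2, (y1 + y2)/2)
We know M = (-6, -1/2) and R = (-7, 7)
For x: -6 = (-7 + x2)/2, so x2 = 2*-6 - -7 = -5
For y: -1/2 = (7 + y2)/2, so y2 = 2*-1/2 - 7 = -8
P = (-5, -8)

(-5, -8)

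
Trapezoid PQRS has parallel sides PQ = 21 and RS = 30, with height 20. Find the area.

A trapezoid's area equals the midsegment times the height.
The midsegment is (21 + 30) / 2 = 51/2.
Area = 51/2 * 20 = 510.

510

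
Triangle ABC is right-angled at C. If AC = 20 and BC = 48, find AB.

By the Pythagorean theorem: AB^2 = AC^2 + BC^2
AB^2 = 20^2 + 48^2 = 400 + 2304 = 2704
AB = sqrt(2704) = 52

52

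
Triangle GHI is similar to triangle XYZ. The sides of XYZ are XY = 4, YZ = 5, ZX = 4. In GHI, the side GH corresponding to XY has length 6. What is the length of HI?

k = 6/4 = 3/2. HI = 3/2 * 5 = 15/2.

15/2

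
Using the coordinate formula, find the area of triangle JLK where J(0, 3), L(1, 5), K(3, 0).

Shoelace: Area = (1/2)|0(5-0) + 1(0-3) + 3(3-5)| = (1/2)(9) = 9/2

9/2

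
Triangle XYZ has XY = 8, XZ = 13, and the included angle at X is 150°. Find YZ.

When two sides and the included angle are known, the law of cosines gives the third side.
c^2 = a^2 + b^2 - 2ab cos(C) generalizes the Pythagorean theorem to non-right triangles.
Here: YZ^2 = 64 + 169 - 208*(-sqrt(3)/2) = 104*sqrt(3) + 233
YZ = sqrt(104*sqrt(3) + 233)

sqrt(104*sqrt(3) + 233)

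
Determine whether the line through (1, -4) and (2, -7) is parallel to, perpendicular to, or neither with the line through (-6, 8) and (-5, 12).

Slope of line 1: m1 = (-7 - -4)/(2 - 1) = -3/1 = -3
Slope of line 2: m2 = (12 - 8)/(-5 - -6) = 4/1 = 4
m1 != m2 (-3 != 4), so not parallel.
m1 * m2 = (-3) * (4) = -12 != -1, so not perpendicular.
The lines are neither parallel nor perpendicular.

Neither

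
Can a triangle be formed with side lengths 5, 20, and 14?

Check the triangle inequality: 5 + 14 = 19 ≤ 20.
Since the sum of two sides does not exceed the third, no triangle can be formed.

No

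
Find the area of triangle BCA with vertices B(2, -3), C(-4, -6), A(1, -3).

Shoelace: Area = (1/2)|2(-6--3) + -4(-3--3) + 1(-3--6)| = (1/2)(3) = 3/2

3/2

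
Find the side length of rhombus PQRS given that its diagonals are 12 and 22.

In a rhombus, the diagonals bisect each other perpendicularly, creating four congruent right triangles.
Each triangle has legs 6 (half of 12) and 11 (half of 22).
The hypotenuse of each right triangle is a side of the rhombus:
side = sqrt(6^2 + 11^2) = sqrt(157)

sqrt(157)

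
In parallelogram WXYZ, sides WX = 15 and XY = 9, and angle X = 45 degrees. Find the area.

Area = a * b * sin(theta)
Area = 15 * 9 * sin(45 degrees)
Area = 135 * sqrt(2)/2
Area = 135*sqrt(2)/2

135*sqrt(2)/2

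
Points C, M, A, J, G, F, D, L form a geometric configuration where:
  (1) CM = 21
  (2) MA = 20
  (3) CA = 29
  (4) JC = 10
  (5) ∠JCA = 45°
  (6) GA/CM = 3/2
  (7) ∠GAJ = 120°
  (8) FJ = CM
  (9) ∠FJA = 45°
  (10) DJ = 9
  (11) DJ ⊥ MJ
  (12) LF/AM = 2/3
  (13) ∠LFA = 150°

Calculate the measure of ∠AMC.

Step 1: By the inverse law of cosines on triangle AMC: cos(∠AMC) = (20² + 21² − 29²) / (2·20·21) = 0/840 = 0, so ∠AMC = 90°.

Therefore, the measure of angle ∠AMC = 90°.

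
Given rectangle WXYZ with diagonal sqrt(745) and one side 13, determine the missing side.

The diagonal of a rectangle forms a right triangle with the two sides.
Rearranging the Pythagorean theorem: missing side = sqrt(d^2 - known^2).
= sqrt(745 - 169) = sqrt(576) = 24.

24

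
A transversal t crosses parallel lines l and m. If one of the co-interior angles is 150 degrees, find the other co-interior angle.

Co-interior (same-side interior) angles are between the parallel lines on the same side of the transversal.
Unlike corresponding or alternate interior angles, they are supplementary rather than equal.
So the angle = 180 - 150 = 30 degrees.

30 degrees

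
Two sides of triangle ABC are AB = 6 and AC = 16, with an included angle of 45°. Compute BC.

By the law of cosines: BC^2 = AB^2 + AC^2 - 2*AB*AC*cos(A)
BC^2 = 6^2 + 16^2 - 2*6*16*cos(45°)
BC^2 = 36 + 256 - 192*(sqrt(2)/2)
BC^2 = 292 - 96*sqrt(2)
BC = 2*sqrt(73 - 24*sqrt(2))

2*sqrt(73 - 24*sqrt(2))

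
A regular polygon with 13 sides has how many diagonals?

The number of diagonals in an n-gon is n(n - 3)/2.
For n = 13: 13(13 - 3)/2 = 13 × 10 / 2 = 65.

65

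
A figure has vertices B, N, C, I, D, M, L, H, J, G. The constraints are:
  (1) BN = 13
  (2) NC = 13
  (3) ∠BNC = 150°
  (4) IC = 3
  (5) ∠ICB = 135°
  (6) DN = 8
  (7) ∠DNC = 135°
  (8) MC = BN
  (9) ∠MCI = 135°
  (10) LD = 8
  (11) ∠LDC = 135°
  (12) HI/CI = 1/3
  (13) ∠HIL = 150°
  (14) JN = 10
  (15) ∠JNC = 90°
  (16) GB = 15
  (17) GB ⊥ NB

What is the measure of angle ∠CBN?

Step 1: By the law of cosines on triangle BNC: BC² = 13² + 13² − 2·13·13·cos(150°) = 630.72, so BC ≈ 25.11.
Step 2: By the inverse law of cosines on triangle CBN: cos(∠CBN) = (25.11² + 13² − 13²) / (2·25.11·13) = 630.72/652.97 = 0.9659, so ∠CBN = 15°.

Therefore, the measure of angle ∠CBN = 15°.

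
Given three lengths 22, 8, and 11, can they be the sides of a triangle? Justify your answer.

Check the triangle inequality: 8 + 11 = 19 ≤ 22.
Since the sum of two sides does not exceed the third, no triangle can be formed.

No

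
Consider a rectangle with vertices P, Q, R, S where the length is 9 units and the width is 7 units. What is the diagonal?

Using the Pythagorean theorem:
d² = 9² + 7² = 81 + 49 = 130
d = sqrt(130)

sqrt(130)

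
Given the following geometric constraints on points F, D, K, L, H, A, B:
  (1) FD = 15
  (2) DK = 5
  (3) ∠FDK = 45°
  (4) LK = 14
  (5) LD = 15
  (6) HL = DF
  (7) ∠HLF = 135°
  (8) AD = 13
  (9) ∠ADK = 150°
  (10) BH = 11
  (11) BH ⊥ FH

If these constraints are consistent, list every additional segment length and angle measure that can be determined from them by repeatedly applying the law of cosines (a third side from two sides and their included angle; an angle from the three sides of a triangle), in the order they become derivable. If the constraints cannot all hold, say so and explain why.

The constraints are consistent. Derivable facts, in order:
After 1 step:
- FK ≈ 12
- KA ≈ 17.51
- ∠DKL = 91.64°
- ∠DLK = 19.46°
- ∠KDL = 68.9°
After 2 steps:
- ∠AKD = 21.79°
- ∠DAK = 8.21°
- ∠DFK = 17.14°
- ∠DKF = 117.86°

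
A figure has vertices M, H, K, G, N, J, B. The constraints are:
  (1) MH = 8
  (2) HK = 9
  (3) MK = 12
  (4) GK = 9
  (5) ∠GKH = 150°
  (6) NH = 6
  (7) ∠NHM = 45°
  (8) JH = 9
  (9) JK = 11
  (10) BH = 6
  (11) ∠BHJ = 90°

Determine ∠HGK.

Step 1: By the law of cosines on triangle GKH: GH² = 9² + 9² − 2·9·9·cos(150°) = 302.3, so GH ≈ 17.39.
Step 2: By the inverse law of cosines on triangle HGK: cos(∠HGK) = (17.39² + 9² − 9²) / (2·17.39·9) = 302.3/312.96 = 0.9659, so ∠HGK = 15°.

Therefore, the measure of angle ∠HGK = 15°.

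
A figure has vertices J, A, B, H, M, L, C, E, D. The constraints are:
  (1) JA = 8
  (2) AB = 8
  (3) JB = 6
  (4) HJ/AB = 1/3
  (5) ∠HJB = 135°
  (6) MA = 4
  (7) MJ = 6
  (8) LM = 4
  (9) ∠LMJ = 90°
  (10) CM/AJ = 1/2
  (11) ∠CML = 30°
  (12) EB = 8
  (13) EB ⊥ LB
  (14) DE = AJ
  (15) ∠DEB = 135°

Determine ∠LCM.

From the given relations: CM = 1/2·AJ = 1/2·8 = 4.
Step 1: By the law of cosines on triangle CML: CL² = 4² + 4² − 2·4·4·cos(30°) = 4.29, so CL ≈ 2.07.
Step 2: By the inverse law of cosines on triangle LCM: cos(∠LCM) = (2.07² + 4² − 4²) / (2·2.07·4) = 4.29/16.56 = 0.2588, so ∠LCM = 75°.

Therefore, the measure of angle ∠LCM = 75°.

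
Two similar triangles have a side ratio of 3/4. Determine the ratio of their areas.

Area ratio = (side ratio)^2 = (3/4)^2 = 9:16.

9:16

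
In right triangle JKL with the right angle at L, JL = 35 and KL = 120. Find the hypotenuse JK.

By the Pythagorean theorem: JK^2 = JL^2 + KL^2
JK^2 = 35^2 + 120^2 = 1225 + 14400 = 15625
JK = sqrt(15625) = 125

125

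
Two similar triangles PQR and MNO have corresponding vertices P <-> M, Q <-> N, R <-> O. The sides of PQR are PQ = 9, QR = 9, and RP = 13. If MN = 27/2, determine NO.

k = 27/2/9 = 3/2. NO = 3/2 * 9 = 27/2.

27/2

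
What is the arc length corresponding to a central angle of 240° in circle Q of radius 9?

Arc length = 2πr × θ/360
= 2π × 9 × 2/3
= 12*pi

12*pi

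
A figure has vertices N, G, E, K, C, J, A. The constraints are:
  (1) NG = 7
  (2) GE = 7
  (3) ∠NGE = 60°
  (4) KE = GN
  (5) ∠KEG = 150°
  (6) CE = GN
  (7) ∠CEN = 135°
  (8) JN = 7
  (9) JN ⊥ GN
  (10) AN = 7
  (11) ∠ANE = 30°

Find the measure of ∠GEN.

Step 1: By the law of cosines on triangle EGN: EN² = 7² + 7² − 2·7·7·cos(60°) = 49, so EN = 7.
Step 2: By the inverse law of cosines on triangle GEN: cos(∠GEN) = (7² + 7² − 7²) / (2·7·7) = 49/98 = 0.5, so ∠GEN = 60°.

Therefore, the measure of angle ∠GEN = 60°.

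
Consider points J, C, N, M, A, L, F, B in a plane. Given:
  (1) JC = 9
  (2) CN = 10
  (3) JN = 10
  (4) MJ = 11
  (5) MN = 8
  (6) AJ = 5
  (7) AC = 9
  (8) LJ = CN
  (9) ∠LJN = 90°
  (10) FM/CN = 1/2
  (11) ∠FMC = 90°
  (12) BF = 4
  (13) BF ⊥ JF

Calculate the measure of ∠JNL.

From the given relations: LJ = CN = 10.
Step 1: By the law of cosines on triangle NJL: NL² = 10² + 10² − 2·10·10·cos(90°) = 200, so NL = 10·√2.
Step 2: By the inverse law of cosines on triangle JNL: cos(∠JNL) = (10² + (10·√2)² − 10²) / (2·10·10·√2) = 200/282.84 = 0.7071, so ∠JNL = 45°.

Therefore, the measure of angle ∠JNL = 45°.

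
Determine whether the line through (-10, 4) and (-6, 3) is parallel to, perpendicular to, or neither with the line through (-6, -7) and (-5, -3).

Slope of line 1: m1 = (3 - 4)/(-6 - -10) = -1/4 = -1/4
Slope of line 2: m2 = (-3 - -7)/(-5 - -6) = 4/1 = 4
Two lines are perpendicular when the product of their slopes is -1 (negative reciprocals).
m1 * m2 = (-1/4) * (4) = -1, confirming perpendicularity.

Perpendicular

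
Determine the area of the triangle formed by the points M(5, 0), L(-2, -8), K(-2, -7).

Using the Shoelace formula for a triangle:
Area = (1/2)|x0(y1 - y2) + x1(y2 - y0) + x2(y0 - y1)|
Area = (1/2)|5(-8 - -7) + -2(-7 - 0) + -2(0 - -8)|
Area = (1/2)|-5 + 14 + -16|
Area = (1/2)|-7|
Area = (1/2)(7)
Area = 7/2

7/2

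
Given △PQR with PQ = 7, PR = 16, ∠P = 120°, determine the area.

Area = (1/2) * PQ * PR * sin(P)
Area = (1/2) * 7 * 16 * sin(120°)
Area = (1/2) * 7 * 16 * sqrt(3)/2
Area = 28*sqrt(3)

28*sqrt(3)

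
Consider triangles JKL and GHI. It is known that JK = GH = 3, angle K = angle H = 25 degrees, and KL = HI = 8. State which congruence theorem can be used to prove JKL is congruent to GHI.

The given information matches SAS: Two pairs of corresponding sides and the included angle are equal (Side-Angle-Side).

SAS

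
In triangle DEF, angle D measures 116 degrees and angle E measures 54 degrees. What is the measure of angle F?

By the triangle angle sum property, the three interior angles of any triangle add up to 180°.
We know angle D = 116° and angle E = 54°, so their sum is 170°.
Therefore angle F = 180° - 170° = 10°.

10 degrees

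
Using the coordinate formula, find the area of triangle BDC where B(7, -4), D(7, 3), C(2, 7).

The Shoelace formula computes the area from vertex coordinates by summing cross products.
For vertices (7,-4), (7,3), (2,7):
Signed sum = 7*3 - 7*-4 + 7*7 - 2*3 + 2*-4 - 7*7
= 49 + 43 + -57 = 35
Area = (1/2)|35| = 35/2.

35/2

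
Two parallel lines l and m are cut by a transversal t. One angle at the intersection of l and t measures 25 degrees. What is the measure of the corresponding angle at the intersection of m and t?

Corresponding angles are equal: 25 degrees.

25 degrees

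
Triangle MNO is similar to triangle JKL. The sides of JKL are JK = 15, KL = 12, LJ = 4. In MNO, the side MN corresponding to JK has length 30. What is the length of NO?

k = 30/15 = 2. NO = 2 * 12 = 24.

24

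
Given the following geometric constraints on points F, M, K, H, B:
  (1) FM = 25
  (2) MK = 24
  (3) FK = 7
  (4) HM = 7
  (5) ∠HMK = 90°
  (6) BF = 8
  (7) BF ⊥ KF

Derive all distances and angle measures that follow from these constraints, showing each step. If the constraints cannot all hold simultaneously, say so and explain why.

The constraints are consistent.

Step 1: From KM = 24, MH = 7, and ∠KMH = 90°, by the law of cosines:
  KH² = KM² + MH² - 2·KM·MH·cos(90°) = 576 + 49 - 0 = 625
  KH = 25

Step 2: From KF = 7, FB = 8, and ∠KFB = 90°, by the law of cosines:
  KB² = KF² + FB² - 2·KF·FB·cos(90°) = 49 + 64 - 0 = 113
  KB = √113

Step 3: From FK = 7, FM = 25, KM = 24, by the inverse law of cosines:
  cos(∠KFM) = (FK² + FM² - KM²) / (2·FK·FM)
  ∠KFM = 73.74°

Step 4: From MF = 25, MK = 24, FK = 7, by the inverse law of cosines:
  cos(∠FMK) = (MF² + MK² - FK²) / (2·MF·MK)
  ∠FMK = 16.26°

Step 5: From KF = 7, KM = 24, FM = 25, by the inverse law of cosines:
  cos(∠FKM) = (KF² + KM² - FM²) / (2·KF·KM)
  ∠FKM = 90°

Step 6: From KB = √113, KF = 7, BF = 8, by the inverse law of cosines:
  cos(∠BKF) = (KB² + KF² - BF²) / (2·KB·KF)
  ∠BKF = 48.81°

Step 7: From KH = 25, KM = 24, HM = 7, by the inverse law of cosines:
  cos(∠HKM) = (KH² + KM² - HM²) / (2·KH·KM)
  ∠HKM = 16.26°

Step 8: From HK = 25, HM = 7, KM = 24, by the inverse law of cosines:
  cos(∠KHM) = (HK² + HM² - KM²) / (2·HK·HM)
  ∠KHM = 73.74°

Step 9: From BF = 8, BK = √113, FK = 7, by the inverse law of cosines:
  cos(∠FBK) = (BF² + BK² - FK²) / (2·BF·BK)
  ∠FBK = 41.19°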